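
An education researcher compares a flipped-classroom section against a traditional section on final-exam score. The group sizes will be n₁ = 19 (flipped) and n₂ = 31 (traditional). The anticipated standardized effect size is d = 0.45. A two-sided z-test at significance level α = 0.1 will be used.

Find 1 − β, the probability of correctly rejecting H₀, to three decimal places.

Power ≈ 0.461

Noncentrality parameter: δ = d / √(1/n₁ + 1/n₂) = 0.45 / √(1/19 + 1/31) = 1.5445
Critical value for a two-sided test at α = 0.1: z_{α/2} = 1.645.
Power = Φ(δ − 1.645) + Φ(−δ − 1.645) = Φ(-0.100) + Φ(-3.189) = 0.4600 + 0.0007 = 0.4607.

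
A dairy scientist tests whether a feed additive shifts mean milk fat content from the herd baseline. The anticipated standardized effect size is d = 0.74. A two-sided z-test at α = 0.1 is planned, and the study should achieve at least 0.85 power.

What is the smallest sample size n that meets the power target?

Set Φ(δ − 1.645) = 0.85; then δ − 1.645 = Φ⁻¹(0.85) = 1.036, giving δ = 2.681.
(Ignoring the negligible lower-tail rejection probability gives the usual closed-form inversion.)
δ = d·√n ⇒ n = (δ/d)² = (2.681 / 0.74)² = 13.13.
Round up to the next whole unit.

n = 14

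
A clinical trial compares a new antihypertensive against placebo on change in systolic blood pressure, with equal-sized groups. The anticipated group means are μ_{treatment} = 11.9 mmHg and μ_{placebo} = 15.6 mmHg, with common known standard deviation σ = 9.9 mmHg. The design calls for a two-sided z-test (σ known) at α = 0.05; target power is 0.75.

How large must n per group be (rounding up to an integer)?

Standardized effect: d = |μ_{treatment} − μ_{placebo}| / σ = |11.9 − 15.6| / 9.9 = 0.3737
Set Φ(δ − 1.960) = 0.75; then δ − 1.960 = Φ⁻¹(0.75) = 0.674, giving δ = 2.634.
(For δ > 0 the lower-tail rejection region contributes negligibly to power, so the one-term inversion is standard.)
δ = d·√(n/2) ⇒ n = 2(δ/d)² = 2 × (2.634 / 0.3737)² = 99.38.
Rounding up, n = 100 per group.

n = 100 per group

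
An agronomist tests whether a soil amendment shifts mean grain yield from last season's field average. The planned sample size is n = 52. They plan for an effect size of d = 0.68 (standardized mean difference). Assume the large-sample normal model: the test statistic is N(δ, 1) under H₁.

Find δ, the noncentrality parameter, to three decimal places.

δ ≈ 4.904

The noncentrality parameter scales effect size by the design's sample-size factor: δ = d·√n = 0.68 × √52 = 4.9035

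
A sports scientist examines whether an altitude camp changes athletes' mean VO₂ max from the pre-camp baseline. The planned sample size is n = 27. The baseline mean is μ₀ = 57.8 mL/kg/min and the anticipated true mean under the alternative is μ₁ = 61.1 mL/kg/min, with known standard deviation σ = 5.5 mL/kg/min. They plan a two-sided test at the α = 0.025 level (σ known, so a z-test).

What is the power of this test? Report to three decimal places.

Power ≈ 0.810

Standardized effect: d = |μ₁ − μ₀| / σ = |61.1 − 57.8| / 5.5 = 0.6000
Noncentrality parameter: δ = d·√n = 0.6000 × √27 = 3.1177
Two-sided α = 0.025 → critical value z_{0.0125} = 2.241.
Power = Φ(δ − 2.241) + Φ(−δ − 2.241) = Φ(0.876) + Φ(-5.359) = 0.8096 + 0.0000 = 0.8096.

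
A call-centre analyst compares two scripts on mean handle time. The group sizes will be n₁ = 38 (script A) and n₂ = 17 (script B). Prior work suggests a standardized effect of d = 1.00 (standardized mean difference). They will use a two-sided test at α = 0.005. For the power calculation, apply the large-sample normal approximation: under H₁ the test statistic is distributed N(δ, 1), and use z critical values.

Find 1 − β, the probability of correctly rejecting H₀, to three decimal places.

Power ≈ 0.732

Noncentrality parameter: δ = d / √(1/n₁ + 1/n₂) = 1.00 / √(1/38 + 1/17) = 3.4272
Critical value for a two-sided test at α = 0.005: z_{α/2} = 2.807.
Power = Φ(δ − 2.807) + Φ(−δ − 2.807) = Φ(0.620) + Φ(-6.234) = 0.7324 + 0.0000 = 0.7324.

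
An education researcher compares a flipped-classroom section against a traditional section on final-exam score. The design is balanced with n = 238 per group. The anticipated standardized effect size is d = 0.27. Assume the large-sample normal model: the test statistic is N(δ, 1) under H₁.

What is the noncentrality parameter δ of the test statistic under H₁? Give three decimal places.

δ = d·√(n/2) = 0.27 × √(238/2) = 2.9454

δ ≈ 2.945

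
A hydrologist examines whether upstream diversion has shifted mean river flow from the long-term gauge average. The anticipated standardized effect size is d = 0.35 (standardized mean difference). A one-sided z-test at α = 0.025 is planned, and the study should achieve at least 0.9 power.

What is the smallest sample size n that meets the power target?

n = 86

For power 0.9 need Φ(δ − z_{0.025}) = 0.9, so δ = z_{0.025} + z_{0.10} = 1.960 + 1.282 = 3.242.
δ = d·√n ⇒ n = (δ/d)² = (3.242 / 0.35)² = 85.77.
Rounding up, n = 86.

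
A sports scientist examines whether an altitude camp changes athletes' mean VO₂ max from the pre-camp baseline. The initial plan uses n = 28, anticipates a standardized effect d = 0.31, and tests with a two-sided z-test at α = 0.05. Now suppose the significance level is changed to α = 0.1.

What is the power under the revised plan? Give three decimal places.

δ = d·√n = 0.31 × √28 = 1.6404 (unchanged). New critical value: z_{0.05} = 1.645.
Revised power = Φ(δ − 1.645) + Φ(−δ − 1.645) = Φ(-0.004) + Φ(-3.285) = 0.4982 + 0.0005 = 0.4987.

Power ≈ 0.499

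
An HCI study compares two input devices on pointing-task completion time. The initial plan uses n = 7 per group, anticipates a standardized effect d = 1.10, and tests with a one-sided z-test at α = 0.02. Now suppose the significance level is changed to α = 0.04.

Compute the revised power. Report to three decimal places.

δ = d·√(n/2) = 1.10 × √(7/2) = 2.0579 (unchanged). New critical value: z_{0.04} = 1.751.
Revised power = Φ(δ − 1.751) = Φ(0.307) = 0.6207.

Power ≈ 0.621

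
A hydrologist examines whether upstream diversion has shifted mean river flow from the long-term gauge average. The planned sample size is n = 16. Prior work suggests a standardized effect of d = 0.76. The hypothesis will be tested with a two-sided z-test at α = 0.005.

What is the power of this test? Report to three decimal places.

Noncentrality parameter: δ = d·√n = 0.76 × √16 = 3.0400
Two-sided α = 0.005 → critical value z_{0.0025} = 2.807.
Power = Φ(δ − 2.807) + Φ(−δ − 2.807) = Φ(0.233) + Φ(-5.847) = 0.5921 + 0.0000 = 0.5921.

Power ≈ 0.592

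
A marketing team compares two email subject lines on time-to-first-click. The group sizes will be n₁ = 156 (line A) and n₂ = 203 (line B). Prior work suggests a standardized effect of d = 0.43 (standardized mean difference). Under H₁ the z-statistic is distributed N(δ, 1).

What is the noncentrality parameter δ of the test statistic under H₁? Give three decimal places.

δ ≈ 4.039

The noncentrality parameter scales effect size by the design's sample-size factor: δ = d / √(1/n₁ + 1/n₂) = 0.43 / √(1/156 + 1/203) = 4.0386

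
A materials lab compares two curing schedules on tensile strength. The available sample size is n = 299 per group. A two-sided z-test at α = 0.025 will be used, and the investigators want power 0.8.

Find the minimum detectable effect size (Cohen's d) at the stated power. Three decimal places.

Required noncentrality: δ = z_{0.0125} + z_{0.20} = 2.241 + 0.842 = 3.083.
(The second rejection-region term Φ(−δ − z_{α/2}) is negligible and dropped.)
δ = d·√(n/2) ⇒ d = δ/√(n/2) = 3.083/√(299/2) = 0.2521.

d ≈ 0.252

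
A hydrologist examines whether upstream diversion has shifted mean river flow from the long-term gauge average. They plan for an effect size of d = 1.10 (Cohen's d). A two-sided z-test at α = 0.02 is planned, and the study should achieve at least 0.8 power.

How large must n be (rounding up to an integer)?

Set Φ(δ − 2.326) = 0.8; then δ − 2.326 = Φ⁻¹(0.8) = 0.842, giving δ = 3.168.
(Ignoring the negligible lower-tail rejection probability gives the usual closed-form inversion.)
δ = d·√n ⇒ n = (δ/d)² = (3.168 / 1.10)² = 8.29.
Rounding up, n = 9.

n = 9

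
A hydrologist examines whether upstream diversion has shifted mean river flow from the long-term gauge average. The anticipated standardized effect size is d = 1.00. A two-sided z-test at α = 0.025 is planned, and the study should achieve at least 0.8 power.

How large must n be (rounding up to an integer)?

For power 0.8 need Φ(δ − z_{0.0125}) = 0.8, so δ = z_{0.0125} + z_{0.20} = 2.241 + 0.842 = 3.083.
(The Φ(−δ − z_{α/2}) term is vanishingly small for δ > 0 and is dropped in the standard sample-size formula.)
δ = d·√n ⇒ n = (δ/d)² = (3.083 / 1.00)² = 9.51.
Round up to the next whole unit.

n = 10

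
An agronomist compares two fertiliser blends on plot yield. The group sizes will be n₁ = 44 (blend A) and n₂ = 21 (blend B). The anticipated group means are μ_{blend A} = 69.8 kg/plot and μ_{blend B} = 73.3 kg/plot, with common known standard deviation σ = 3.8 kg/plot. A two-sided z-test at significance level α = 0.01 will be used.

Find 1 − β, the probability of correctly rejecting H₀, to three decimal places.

Standardized effect: d = |μ_{blend A} − μ_{blend B}| / σ = |69.8 − 73.3| / 3.8 = 0.9211
Noncentrality parameter: δ = d / √(1/n₁ + 1/n₂) = 0.9211 / √(1/44 + 1/21) = 3.4727
Two-sided α = 0.01 → critical value z_{0.005} = 2.576.
Power = Φ(δ − 2.576) + Φ(−δ − 2.576) = Φ(0.897) + Φ(-6.049) = 0.8151 + 0.0000 = 0.8151.

Power ≈ 0.815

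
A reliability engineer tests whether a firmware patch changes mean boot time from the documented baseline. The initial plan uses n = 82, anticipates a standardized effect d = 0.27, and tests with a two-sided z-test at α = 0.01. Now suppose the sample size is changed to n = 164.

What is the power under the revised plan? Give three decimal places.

With n = 164: δ = d·√n = 0.27 × √164 = 3.4577. Critical value z_{0.005} = 2.576.
Revised power = Φ(δ − 2.576) + Φ(−δ − 2.576) = Φ(0.882) + Φ(-6.034) = 0.8111 + 0.0000 = 0.8111.

Power ≈ 0.811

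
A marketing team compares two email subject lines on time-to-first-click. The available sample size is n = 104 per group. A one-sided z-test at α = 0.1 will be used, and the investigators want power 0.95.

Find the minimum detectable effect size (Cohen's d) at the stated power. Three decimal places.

Required noncentrality: δ = z_{0.1} + z_{0.05} = 1.282 + 1.645 = 2.926.
δ = d·√(n/2) ⇒ d = δ/√(n/2) = 2.926/√(104/2) = 0.4058.

d ≈ 0.406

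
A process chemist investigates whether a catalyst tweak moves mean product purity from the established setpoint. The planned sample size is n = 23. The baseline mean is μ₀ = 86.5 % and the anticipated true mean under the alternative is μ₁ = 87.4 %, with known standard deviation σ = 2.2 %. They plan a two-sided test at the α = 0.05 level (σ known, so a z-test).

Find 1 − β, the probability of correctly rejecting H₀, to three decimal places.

Power ≈ 0.501

Standardized effect: d = |μ₁ − μ₀| / σ = |87.4 − 86.5| / 2.2 = 0.4091
Noncentrality parameter: δ = d·√n = 0.4091 × √23 = 1.9619
Two-sided α = 0.05 → critical value z_{0.025} = 1.960.
Power = Φ(δ − 1.960) + Φ(−δ − 1.960) = Φ(0.002) + Φ(-3.922) = 0.5008 + 0.0000 = 0.5008.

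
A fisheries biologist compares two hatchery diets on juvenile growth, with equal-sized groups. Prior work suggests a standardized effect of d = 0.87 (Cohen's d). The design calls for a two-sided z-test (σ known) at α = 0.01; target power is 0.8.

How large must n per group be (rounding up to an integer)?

n = 31 per group

For power 0.8 need Φ(δ − z_{0.005}) = 0.8, so δ = z_{0.005} + z_{0.20} = 2.576 + 0.842 = 3.417.
(The Φ(−δ − z_{α/2}) term is vanishingly small for δ > 0 and is dropped in the standard sample-size formula.)
δ = d·√(n/2) ⇒ n = 2(δ/d)² = 2 × (3.417 / 0.87)² = 30.86.
Round up to the next whole unit.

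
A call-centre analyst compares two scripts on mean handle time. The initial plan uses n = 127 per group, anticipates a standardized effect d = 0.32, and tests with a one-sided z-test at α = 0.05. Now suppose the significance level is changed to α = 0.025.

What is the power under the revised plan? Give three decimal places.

Power ≈ 0.722

δ = d·√(n/2) = 0.32 × √(127/2) = 2.5500 (unchanged). New critical value: z_{0.025} = 1.960.
Revised power = P(Z > 1.960 − δ) = Φ(0.590) = 0.7224.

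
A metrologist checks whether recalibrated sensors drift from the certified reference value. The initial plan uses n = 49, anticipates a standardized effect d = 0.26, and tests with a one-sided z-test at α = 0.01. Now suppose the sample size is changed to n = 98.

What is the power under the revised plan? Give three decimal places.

With n = 98: δ = d·√n = 0.26 × √98 = 2.5739. Critical value z_{0.01} = 2.326.
Revised power = Φ(δ − 2.326) = Φ(0.248) = 0.5977.

Power ≈ 0.598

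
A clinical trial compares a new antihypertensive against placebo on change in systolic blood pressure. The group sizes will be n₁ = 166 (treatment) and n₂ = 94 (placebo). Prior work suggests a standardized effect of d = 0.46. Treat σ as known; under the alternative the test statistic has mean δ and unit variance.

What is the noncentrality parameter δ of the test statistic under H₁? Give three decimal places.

δ ≈ 3.564

The noncentrality parameter scales effect size by the design's sample-size factor: δ = d / √(1/n₁ + 1/n₂) = 0.46 / √(1/166 + 1/94) = 3.5636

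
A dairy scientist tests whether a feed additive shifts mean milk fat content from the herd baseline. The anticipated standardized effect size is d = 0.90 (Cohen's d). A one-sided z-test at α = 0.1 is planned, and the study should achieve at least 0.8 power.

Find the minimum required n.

Set Φ(δ − 1.282) = 0.8; then δ − 1.282 = Φ⁻¹(0.8) = 0.842, giving δ = 2.123.
δ = d·√n ⇒ n = (δ/d)² = (2.123 / 0.90)² = 5.57.
Rounding up, n = 6.

n = 6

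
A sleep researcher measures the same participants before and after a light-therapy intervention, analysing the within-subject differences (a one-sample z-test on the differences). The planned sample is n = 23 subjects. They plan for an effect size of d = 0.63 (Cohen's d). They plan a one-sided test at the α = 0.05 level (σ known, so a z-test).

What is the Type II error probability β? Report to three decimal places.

Noncentrality parameter: δ = d·√n = 0.63 × √23 = 3.0214
One-sided α = 0.05 → critical value z_{0.05} = 1.645.
Power = P(Z > 1.645 − δ) = Φ(1.377) = 0.9157.
Type II error: β = 1 − power = 1 − 0.9157 = 0.0843.

β ≈ 0.084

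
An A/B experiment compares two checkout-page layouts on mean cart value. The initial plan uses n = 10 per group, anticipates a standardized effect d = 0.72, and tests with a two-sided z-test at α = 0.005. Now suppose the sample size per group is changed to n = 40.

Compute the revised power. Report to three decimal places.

Power ≈ 0.660

With n = 40 per group: δ = d·√(n/2) = 0.72 × √(40/2) = 3.2199. Critical value z_{0.0025} = 2.807.
Revised power = Φ(δ − 2.807) + Φ(−δ − 2.807) = Φ(0.413) + Φ(-6.027) = 0.6602 + 0.0000 = 0.6602.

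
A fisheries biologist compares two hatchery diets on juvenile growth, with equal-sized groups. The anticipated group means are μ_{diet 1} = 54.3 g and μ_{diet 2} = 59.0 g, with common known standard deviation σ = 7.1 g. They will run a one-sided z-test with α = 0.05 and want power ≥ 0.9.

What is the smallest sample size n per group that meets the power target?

Standardized effect: d = |μ_{diet 1} − μ_{diet 2}| / σ = |54.3 − 59.0| / 7.1 = 0.6620
Set Φ(δ − 1.645) = 0.9; then δ − 1.645 = Φ⁻¹(0.9) = 1.282, giving δ = 2.926.
δ = d·√(n/2) ⇒ n = 2(δ/d)² = 2 × (2.926 / 0.6620)² = 39.09.
Rounding up, n = 40 per group.

n = 40 per group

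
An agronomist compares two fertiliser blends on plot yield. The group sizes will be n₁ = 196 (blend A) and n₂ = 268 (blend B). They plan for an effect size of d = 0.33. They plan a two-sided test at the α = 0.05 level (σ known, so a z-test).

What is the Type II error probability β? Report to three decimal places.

β ≈ 0.060

Noncentrality parameter: δ = d / √(1/n₁ + 1/n₂) = 0.33 / √(1/196 + 1/268) = 3.5112
Two-sided α = 0.05 → critical value z_{0.025} = 1.960.
Power = Φ(δ − 1.960) + Φ(−δ − 1.960) = Φ(1.551) + Φ(-5.471) = 0.9396 + 0.0000 = 0.9396.
Type II error: β = 1 − power = 1 − 0.9396 = 0.0604.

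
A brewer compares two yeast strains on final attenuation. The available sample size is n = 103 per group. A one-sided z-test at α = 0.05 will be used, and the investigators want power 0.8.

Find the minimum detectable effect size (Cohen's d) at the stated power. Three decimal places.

Need Φ(δ − 1.645) = 0.8, so δ = 1.645 + 0.842 = 2.486.
δ = d·√(n/2) ⇒ d = δ/√(n/2) = 2.486/√(103/2) = 0.3465.

d ≈ 0.346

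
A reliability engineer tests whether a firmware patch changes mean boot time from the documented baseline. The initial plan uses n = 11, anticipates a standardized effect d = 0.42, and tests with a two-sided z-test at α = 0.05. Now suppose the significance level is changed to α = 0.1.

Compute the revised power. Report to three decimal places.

δ = d·√n = 0.42 × √11 = 1.3930 (unchanged). New critical value: z_{0.05} = 1.645.
Revised power = Φ(δ − 1.645) + Φ(−δ − 1.645) = Φ(-0.252) + Φ(-3.038) = 0.4006 + 0.0012 = 0.4018.

Power ≈ 0.402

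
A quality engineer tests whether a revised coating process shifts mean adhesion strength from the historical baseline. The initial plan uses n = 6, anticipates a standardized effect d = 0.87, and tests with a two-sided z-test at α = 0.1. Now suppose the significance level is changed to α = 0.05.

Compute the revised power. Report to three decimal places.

δ = d·√n = 0.87 × √6 = 2.1311 (unchanged). New critical value: z_{0.025} = 1.960.
Revised power = Φ(δ − 1.960) + Φ(−δ − 1.960) = Φ(0.171) + Φ(-4.091) = 0.5679 + 0.0000 = 0.5679.

Power ≈ 0.568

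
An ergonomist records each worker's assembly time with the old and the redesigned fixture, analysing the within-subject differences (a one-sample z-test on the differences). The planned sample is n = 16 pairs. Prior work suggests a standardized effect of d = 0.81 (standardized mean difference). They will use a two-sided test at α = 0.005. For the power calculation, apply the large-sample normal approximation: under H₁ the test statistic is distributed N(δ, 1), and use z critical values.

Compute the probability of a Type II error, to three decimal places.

β ≈ 0.333

Noncentrality parameter: δ = d·√n = 0.81 × √16 = 3.2400
Two-sided α = 0.005 → critical value z_{0.0025} = 2.807.
Power = Φ(δ − 2.807) + Φ(−δ − 2.807) = Φ(0.433) + Φ(-6.047) = 0.6675 + 0.0000 = 0.6675.
Type II error: β = 1 − power = 1 − 0.6675 = 0.3325.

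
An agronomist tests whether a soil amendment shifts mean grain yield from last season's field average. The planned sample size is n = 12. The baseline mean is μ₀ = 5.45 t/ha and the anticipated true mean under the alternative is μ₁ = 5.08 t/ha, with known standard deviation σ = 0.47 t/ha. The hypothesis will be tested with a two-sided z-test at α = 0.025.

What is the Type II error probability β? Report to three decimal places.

β ≈ 0.314

Standardized effect: d = |μ₁ − μ₀| / σ = |5.08 − 5.45| / 0.47 = 0.7872
Noncentrality parameter: δ = d·√n = 0.7872 × √12 = 2.7271
Critical value for a two-sided test at α = 0.025: z_{α/2} = 2.241.
Power = Φ(δ − 2.241) + Φ(−δ − 2.241) = Φ(0.486) + Φ(-4.968) = 0.6864 + 0.0000 = 0.6864.
Type II error: β = 1 − power = 1 − 0.6864 = 0.3136.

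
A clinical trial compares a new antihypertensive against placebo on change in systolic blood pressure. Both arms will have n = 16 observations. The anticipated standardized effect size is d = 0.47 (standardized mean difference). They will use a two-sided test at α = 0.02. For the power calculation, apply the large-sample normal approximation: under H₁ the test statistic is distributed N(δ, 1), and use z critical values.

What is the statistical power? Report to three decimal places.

Noncentrality parameter: δ = d·√(n/2) = 0.47 × √(16/2) = 1.3294
Critical value for a two-sided test at α = 0.02: z_{α/2} = 2.326.
Power = Φ(δ − 2.326) + Φ(−δ − 2.326) = Φ(-0.997) + Φ(-3.656) = 0.1594 + 0.0001 = 0.1595.

Power ≈ 0.160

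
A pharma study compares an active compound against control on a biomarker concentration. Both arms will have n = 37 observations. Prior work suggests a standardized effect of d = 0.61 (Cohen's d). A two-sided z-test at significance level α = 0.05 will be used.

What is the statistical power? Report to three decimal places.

Noncentrality parameter: δ = d·√(n/2) = 0.61 × √(37/2) = 2.6237
Critical value for a two-sided test at α = 0.05: z_{α/2} = 1.960.
Power = Φ(δ − 1.960) + Φ(−δ − 1.960) = Φ(0.664) + Φ(-4.584) = 0.7466 + 0.0000 = 0.7466.

Power ≈ 0.747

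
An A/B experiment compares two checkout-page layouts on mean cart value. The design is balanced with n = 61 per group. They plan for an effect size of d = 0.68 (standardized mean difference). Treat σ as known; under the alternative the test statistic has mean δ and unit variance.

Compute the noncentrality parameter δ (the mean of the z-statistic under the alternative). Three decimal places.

δ ≈ 3.755

δ = d·√(n/2) = 0.68 × √(61/2) = 3.7554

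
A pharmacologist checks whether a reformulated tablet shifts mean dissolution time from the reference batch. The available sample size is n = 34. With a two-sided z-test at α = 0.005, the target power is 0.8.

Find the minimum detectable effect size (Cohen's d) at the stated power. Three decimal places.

Required noncentrality: δ = z_{0.0025} + z_{0.20} = 2.807 + 0.842 = 3.649.
(The second rejection-region term Φ(−δ − z_{α/2}) is negligible and dropped.)
δ = d·√n ⇒ d = δ/√n = 3.649/√34 = 0.6257.

d ≈ 0.626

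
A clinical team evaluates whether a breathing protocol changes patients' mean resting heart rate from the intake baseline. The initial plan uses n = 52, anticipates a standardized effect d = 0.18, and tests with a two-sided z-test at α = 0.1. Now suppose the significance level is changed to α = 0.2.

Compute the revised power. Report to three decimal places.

δ = d·√n = 0.18 × √52 = 1.2980 (unchanged). New critical value: z_{0.1} = 1.282.
Revised power = Φ(δ − 1.282) + Φ(−δ − 1.282) = Φ(0.016) + Φ(-2.580) = 0.5066 + 0.0049 = 0.5115.

Power ≈ 0.512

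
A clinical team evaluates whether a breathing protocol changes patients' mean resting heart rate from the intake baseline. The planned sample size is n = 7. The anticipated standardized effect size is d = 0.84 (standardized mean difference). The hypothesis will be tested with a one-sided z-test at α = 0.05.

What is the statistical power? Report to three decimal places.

Noncentrality parameter: δ = d·√n = 0.84 × √7 = 2.2224
One-sided α = 0.05 → critical value z_{0.05} = 1.645.
Power = P(Z > 1.645 − δ) = Φ(0.578) = 0.7182.

Power ≈ 0.718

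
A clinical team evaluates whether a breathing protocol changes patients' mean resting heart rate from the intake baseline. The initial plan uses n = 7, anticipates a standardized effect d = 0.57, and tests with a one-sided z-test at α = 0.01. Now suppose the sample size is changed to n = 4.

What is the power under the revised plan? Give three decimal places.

Power ≈ 0.118

With n = 4: δ = d·√n = 0.57 × √4 = 1.1400. Critical value z_{0.01} = 2.326.
Revised power = P(Z > 2.326 − δ) = Φ(-1.186) = 0.1177.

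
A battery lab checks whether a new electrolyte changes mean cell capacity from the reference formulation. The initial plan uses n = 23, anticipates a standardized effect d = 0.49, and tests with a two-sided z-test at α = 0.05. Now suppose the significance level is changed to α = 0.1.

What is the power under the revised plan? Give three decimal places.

Power ≈ 0.760

δ = d·√n = 0.49 × √23 = 2.3500 (unchanged). New critical value: z_{0.05} = 1.645.
Revised power = Φ(δ − 1.645) + Φ(−δ − 1.645) = Φ(0.705) + Φ(-3.995) = 0.7596 + 0.0000 = 0.7597.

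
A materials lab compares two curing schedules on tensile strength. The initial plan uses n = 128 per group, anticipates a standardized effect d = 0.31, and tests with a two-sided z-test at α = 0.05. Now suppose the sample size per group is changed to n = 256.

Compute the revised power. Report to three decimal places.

With n = 256 per group: δ = d·√(n/2) = 0.31 × √(256/2) = 3.5072. Critical value z_{0.025} = 1.960.
Revised power = Φ(δ − 1.960) + Φ(−δ − 1.960) = Φ(1.547) + Φ(-5.467) = 0.9391 + 0.0000 = 0.9391.

Power ≈ 0.939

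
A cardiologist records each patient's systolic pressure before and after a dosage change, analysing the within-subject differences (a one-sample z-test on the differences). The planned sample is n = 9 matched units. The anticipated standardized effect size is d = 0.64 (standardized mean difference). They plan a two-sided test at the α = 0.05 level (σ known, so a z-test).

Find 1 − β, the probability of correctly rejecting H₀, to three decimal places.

Noncentrality parameter: δ = d·√n = 0.64 × √9 = 1.9200
Two-sided α = 0.05 → critical value z_{0.025} = 1.960.
Power = Φ(δ − 1.960) + Φ(−δ − 1.960) = Φ(-0.040) + Φ(-3.880) = 0.4841 + 0.0001 = 0.4841.

Power ≈ 0.484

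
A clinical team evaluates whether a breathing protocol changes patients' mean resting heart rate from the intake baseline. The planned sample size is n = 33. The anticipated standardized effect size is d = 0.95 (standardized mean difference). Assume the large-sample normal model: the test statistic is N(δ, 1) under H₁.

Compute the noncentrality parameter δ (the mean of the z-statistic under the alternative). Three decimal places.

δ ≈ 5.457

δ = d·√n = 0.95 × √33 = 5.4573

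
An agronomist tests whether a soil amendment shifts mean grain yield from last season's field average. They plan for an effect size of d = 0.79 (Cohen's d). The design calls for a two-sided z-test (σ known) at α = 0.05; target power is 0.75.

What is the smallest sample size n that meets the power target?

n = 12

For power 0.75 need Φ(δ − z_{0.025}) = 0.75, so δ = z_{0.025} + z_{0.25} = 1.960 + 0.674 = 2.634.
(The Φ(−δ − z_{α/2}) term is vanishingly small for δ > 0 and is dropped in the standard sample-size formula.)
δ = d·√n ⇒ n = (δ/d)² = (2.634 / 0.79)² = 11.12.
Rounding up, n = 12.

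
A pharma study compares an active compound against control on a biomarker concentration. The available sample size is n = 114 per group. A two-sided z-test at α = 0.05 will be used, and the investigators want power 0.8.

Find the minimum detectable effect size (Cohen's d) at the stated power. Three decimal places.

d ≈ 0.371

Required noncentrality: δ = z_{0.025} + z_{0.20} = 1.960 + 0.842 = 2.802.
(Lower-tail contribution to power is negligible for δ > 0.)
δ = d·√(n/2) ⇒ d = δ/√(n/2) = 2.802/√(114/2) = 0.3711.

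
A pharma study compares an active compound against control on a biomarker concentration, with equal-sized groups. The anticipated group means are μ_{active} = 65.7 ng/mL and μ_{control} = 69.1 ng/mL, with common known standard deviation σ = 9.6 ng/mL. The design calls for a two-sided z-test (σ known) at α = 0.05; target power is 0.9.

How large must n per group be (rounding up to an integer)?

Standardized effect: d = |μ_{active} − μ_{control}| / σ = |65.7 − 69.1| / 9.6 = 0.3542
For power 0.9 need Φ(δ − z_{0.025}) = 0.9, so δ = z_{0.025} + z_{0.10} = 1.960 + 1.282 = 3.242.
(For δ > 0 the lower-tail rejection region contributes negligibly to power, so the one-term inversion is standard.)
δ = d·√(n/2) ⇒ n = 2(δ/d)² = 2 × (3.242 / 0.3542)² = 167.54.
Rounding up, n = 168 per group.

n = 168 per group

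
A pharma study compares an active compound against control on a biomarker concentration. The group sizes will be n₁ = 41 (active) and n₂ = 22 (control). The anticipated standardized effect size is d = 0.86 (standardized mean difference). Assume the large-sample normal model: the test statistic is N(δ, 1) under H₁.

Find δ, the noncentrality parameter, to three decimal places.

δ = d / √(1/n₁ + 1/n₂) = 0.86 / √(1/41 + 1/22) = 3.2541

δ ≈ 3.254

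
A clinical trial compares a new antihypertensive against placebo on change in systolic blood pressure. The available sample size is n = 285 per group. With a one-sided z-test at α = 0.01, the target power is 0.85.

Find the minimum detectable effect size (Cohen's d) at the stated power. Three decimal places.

Required noncentrality: δ = z_{0.01} + z_{0.15} = 2.326 + 1.036 = 3.363.
δ = d·√(n/2) ⇒ d = δ/√(n/2) = 3.363/√(285/2) = 0.2817.

d ≈ 0.282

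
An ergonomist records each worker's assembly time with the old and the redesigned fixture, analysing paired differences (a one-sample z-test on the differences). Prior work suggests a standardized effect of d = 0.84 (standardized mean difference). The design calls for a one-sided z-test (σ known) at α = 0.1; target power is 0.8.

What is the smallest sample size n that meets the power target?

Set Φ(δ − 1.282) = 0.8; then δ − 1.282 = Φ⁻¹(0.8) = 0.842, giving δ = 2.123.
δ = d·√n ⇒ n = (δ/d)² = (2.123 / 0.84)² = 6.39.
Round up to the next whole unit.

n = 7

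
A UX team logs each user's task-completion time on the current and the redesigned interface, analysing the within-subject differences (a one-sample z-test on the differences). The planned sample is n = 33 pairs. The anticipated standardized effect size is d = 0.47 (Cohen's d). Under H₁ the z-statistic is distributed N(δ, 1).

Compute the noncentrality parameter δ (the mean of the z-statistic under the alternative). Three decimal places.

δ ≈ 2.700

The noncentrality parameter scales effect size by the design's sample-size factor: δ = d·√n = 0.47 × √33 = 2.6999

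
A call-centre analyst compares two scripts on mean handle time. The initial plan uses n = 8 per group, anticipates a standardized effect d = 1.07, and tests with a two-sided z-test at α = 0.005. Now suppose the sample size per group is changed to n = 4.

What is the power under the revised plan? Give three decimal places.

Power ≈ 0.098

With n = 4 per group: δ = d·√(n/2) = 1.07 × √(4/2) = 1.5132. Critical value z_{0.0025} = 2.807.
Revised power = Φ(δ − 2.807) + Φ(−δ − 2.807) = Φ(-1.294) + Φ(-4.320) = 0.0979 + 0.0000 = 0.0979.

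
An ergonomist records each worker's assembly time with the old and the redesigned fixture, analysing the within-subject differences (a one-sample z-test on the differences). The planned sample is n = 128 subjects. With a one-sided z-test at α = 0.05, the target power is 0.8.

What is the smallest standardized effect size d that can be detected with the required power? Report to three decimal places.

Need Φ(δ − 1.645) = 0.8, so δ = 1.645 + 0.842 = 2.486.
δ = d·√n ⇒ d = δ/√n = 2.486/√128 = 0.2198.

d ≈ 0.220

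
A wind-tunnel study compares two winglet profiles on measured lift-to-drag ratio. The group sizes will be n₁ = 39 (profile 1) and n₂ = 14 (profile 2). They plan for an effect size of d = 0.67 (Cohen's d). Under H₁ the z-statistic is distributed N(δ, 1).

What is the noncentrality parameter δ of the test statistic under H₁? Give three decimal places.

The noncentrality parameter scales effect size by the design's sample-size factor: δ = d / √(1/n₁ + 1/n₂) = 0.67 / √(1/39 + 1/14) = 2.1505

δ ≈ 2.150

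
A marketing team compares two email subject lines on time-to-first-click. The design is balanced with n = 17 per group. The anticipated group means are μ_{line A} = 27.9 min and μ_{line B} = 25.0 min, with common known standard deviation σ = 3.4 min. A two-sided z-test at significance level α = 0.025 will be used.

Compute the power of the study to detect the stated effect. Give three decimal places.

Power ≈ 0.597

Standardized effect: d = |μ_{line A} − μ_{line B}| / σ = |27.9 − 25.0| / 3.4 = 0.8529
Noncentrality parameter: δ = d·√(n/2) = 0.8529 × √(17/2) = 2.4867
Two-sided α = 0.025 → critical value z_{0.0125} = 2.241.
Power = Φ(δ − 2.241) + Φ(−δ − 2.241) = Φ(0.245) + Φ(-4.728) = 0.5969 + 0.0000 = 0.5969.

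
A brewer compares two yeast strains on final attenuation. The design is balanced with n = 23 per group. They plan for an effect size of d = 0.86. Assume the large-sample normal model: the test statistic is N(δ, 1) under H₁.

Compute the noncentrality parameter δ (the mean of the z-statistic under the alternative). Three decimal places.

δ ≈ 2.916

δ = d·√(n/2) = 0.86 × √(23/2) = 2.9164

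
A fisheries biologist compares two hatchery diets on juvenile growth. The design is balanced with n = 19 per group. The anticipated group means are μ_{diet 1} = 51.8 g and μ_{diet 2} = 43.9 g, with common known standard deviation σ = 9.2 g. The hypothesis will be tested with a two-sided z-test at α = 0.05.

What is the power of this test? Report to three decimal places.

Power ≈ 0.754

Standardized effect: d = |μ_{diet 1} − μ_{diet 2}| / σ = |51.8 − 43.9| / 9.2 = 0.8587
Noncentrality parameter: δ = d·√(n/2) = 0.8587 × √(19/2) = 2.6467
Two-sided α = 0.05 → critical value z_{0.025} = 1.960.
Power = Φ(δ − 1.960) + Φ(−δ − 1.960) = Φ(0.687) + Φ(-4.607) = 0.7539 + 0.0000 = 0.7539.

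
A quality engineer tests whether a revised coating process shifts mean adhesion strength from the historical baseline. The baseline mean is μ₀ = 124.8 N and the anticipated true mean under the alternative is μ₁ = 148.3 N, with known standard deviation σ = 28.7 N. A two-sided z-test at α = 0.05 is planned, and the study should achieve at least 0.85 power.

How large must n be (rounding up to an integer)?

Standardized effect: d = |μ₁ − μ₀| / σ = |148.3 − 124.8| / 28.7 = 0.8188
Set Φ(δ − 1.960) = 0.85; then δ − 1.960 = Φ⁻¹(0.85) = 1.036, giving δ = 2.996.
(Ignoring the negligible lower-tail rejection probability gives the usual closed-form inversion.)
δ = d·√n ⇒ n = (δ/d)² = (2.996 / 0.8188)² = 13.39.
Rounding up, n = 14.

n = 14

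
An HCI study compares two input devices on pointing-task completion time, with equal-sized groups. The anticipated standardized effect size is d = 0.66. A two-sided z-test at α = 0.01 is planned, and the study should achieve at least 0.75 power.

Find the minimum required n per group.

Set Φ(δ − 2.576) = 0.75; then δ − 2.576 = Φ⁻¹(0.75) = 0.674, giving δ = 3.250.
(The Φ(−δ − z_{α/2}) term is vanishingly small for δ > 0 and is dropped in the standard sample-size formula.)
δ = d·√(n/2) ⇒ n = 2(δ/d)² = 2 × (3.250 / 0.66)² = 48.51.
Round up to the next whole unit.

n = 49 per group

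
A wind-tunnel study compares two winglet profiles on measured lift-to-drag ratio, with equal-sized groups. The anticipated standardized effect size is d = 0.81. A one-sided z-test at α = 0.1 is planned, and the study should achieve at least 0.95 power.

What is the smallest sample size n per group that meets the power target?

Set Φ(δ − 1.282) = 0.95; then δ − 1.282 = Φ⁻¹(0.95) = 1.645, giving δ = 2.926.
δ = d·√(n/2) ⇒ n = 2(δ/d)² = 2 × (2.926 / 0.81)² = 26.11.
Round up to the next whole unit.

n = 27 per group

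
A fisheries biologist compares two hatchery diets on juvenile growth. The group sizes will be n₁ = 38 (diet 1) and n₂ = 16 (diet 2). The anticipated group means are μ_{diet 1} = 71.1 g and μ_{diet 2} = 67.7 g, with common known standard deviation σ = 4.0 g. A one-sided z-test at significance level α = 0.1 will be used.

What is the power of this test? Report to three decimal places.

Power ≈ 0.942

Standardized effect: d = |μ_{diet 1} − μ_{diet 2}| / σ = |71.1 − 67.7| / 4.0 = 0.8500
Noncentrality parameter: δ = d / √(1/n₁ + 1/n₂) = 0.8500 / √(1/38 + 1/16) = 2.8522
Critical value for a one-sided test at α = 0.1: z_α = 1.282.
Power = Φ(δ − 1.282) = Φ(1.571) = 0.9419.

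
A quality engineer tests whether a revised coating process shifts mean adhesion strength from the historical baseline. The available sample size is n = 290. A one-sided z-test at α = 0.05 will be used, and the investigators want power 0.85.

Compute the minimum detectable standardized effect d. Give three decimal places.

Required noncentrality: δ = z_{0.05} + z_{0.15} = 1.645 + 1.036 = 2.681.
δ = d·√n ⇒ d = δ/√n = 2.681/√290 = 0.1575.

d ≈ 0.157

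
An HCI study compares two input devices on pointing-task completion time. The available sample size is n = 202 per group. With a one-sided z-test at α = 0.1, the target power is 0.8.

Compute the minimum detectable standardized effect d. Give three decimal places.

d ≈ 0.211

Need Φ(δ − 1.282) = 0.8, so δ = 1.282 + 0.842 = 2.123.
δ = d·√(n/2) ⇒ d = δ/√(n/2) = 2.123/√(202/2) = 0.2113.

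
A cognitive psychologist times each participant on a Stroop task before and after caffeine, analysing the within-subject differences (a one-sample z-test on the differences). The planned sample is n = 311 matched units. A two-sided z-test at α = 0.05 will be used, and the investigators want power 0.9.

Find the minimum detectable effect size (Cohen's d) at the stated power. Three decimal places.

d ≈ 0.184

Need Φ(δ − 1.960) = 0.9, so δ = 1.960 + 1.282 = 3.242.
(The second rejection-region term Φ(−δ − z_{α/2}) is negligible and dropped.)
δ = d·√n ⇒ d = δ/√n = 3.242/√311 = 0.1838.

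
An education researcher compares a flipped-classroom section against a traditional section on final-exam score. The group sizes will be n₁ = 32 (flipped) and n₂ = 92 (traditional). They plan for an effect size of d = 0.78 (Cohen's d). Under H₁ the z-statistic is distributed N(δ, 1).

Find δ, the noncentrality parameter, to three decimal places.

δ = d / √(1/n₁ + 1/n₂) = 0.78 / √(1/32 + 1/92) = 3.8006

δ ≈ 3.801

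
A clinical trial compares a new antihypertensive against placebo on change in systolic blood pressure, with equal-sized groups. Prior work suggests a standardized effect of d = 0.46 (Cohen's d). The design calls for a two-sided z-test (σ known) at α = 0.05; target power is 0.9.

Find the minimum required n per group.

Set Φ(δ − 1.960) = 0.9; then δ − 1.960 = Φ⁻¹(0.9) = 1.282, giving δ = 3.242.
(The Φ(−δ − z_{α/2}) term is vanishingly small for δ > 0 and is dropped in the standard sample-size formula.)
δ = d·√(n/2) ⇒ n = 2(δ/d)² = 2 × (3.242 / 0.46)² = 99.31.
Rounding up, n = 100 per group.

n = 100 per group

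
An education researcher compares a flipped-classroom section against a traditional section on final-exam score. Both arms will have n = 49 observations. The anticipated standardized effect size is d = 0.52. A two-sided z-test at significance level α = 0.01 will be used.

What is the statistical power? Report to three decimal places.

Noncentrality parameter: δ = d·√(n/2) = 0.52 × √(49/2) = 2.5739
Two-sided α = 0.01 → critical value z_{0.005} = 2.576.
Power = Φ(δ − 2.576) + Φ(−δ − 2.576) = Φ(-0.002) + Φ(-5.150) = 0.4992 + 0.0000 = 0.4992.

Power ≈ 0.499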